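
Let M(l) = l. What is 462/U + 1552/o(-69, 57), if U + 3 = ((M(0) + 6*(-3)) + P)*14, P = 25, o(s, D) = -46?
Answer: -63094/2185 ≈ -28.876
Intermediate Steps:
U = 95 (U = -3 + ((0 + 6*(-3)) + 25)*14 = -3 + ((0 - 18) + 25)*14 = -3 + (-18 + 25)*14 = -3 + 7*14 = -3 + 98 = 95)
462/U + 1552/o(-69, 57) = 462/95 + 1552/(-46) = 462*(1/95) + 1552*(-1/46) = 462/95 - 776/23 = -63094/2185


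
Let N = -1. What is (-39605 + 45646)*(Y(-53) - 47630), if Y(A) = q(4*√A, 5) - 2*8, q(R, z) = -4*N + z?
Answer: -287775117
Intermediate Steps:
q(R, z) = 4 + z (q(R, z) = -4*(-1) + z = 4 + z)
Y(A) = -7 (Y(A) = (4 + 5) - 2*8 = 9 - 16 = -7)
(-39605 + 45646)*(Y(-53) - 47630) = (-39605 + 45646)*(-7 - 47630) = 6041*(-47637) = -287775117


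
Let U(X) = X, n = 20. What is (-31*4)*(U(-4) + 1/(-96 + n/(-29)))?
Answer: 348595/701 ≈ 497.28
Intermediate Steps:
(-31*4)*(U(-4) + 1/(-96 + n/(-29))) = (-31*4)*(-4 + 1/(-96 + 20/(-29))) = -124*(-4 + 1/(-96 + 20*(-1/29))) = -124*(-4 + 1/(-96 - 20/29)) = -124*(-4 + 1/(-2804/29)) = -124*(-4 - 29/2804) = -124*(-11245/2804) = 348595/701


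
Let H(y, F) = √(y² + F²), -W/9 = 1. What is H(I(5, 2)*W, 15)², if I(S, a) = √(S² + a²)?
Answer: 2574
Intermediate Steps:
W = -9 (W = -9*1 = -9)
H(y, F) = √(F² + y²)
H(I(5, 2)*W, 15)² = (√(15² + (√(5² + 2²)*(-9))²))² = (√(225 + (√(25 + 4)*(-9))²))² = (√(225 + (√29*(-9))²))² = (√(225 + (-9*√29)²))² = (√(225 + 2349))² = (√2574)² = (3*√286)² = 2574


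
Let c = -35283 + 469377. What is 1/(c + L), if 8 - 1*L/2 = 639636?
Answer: -1/845162 ≈ -1.1832e-6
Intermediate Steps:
L = -1279256 (L = 16 - 2*639636 = 16 - 1279272 = -1279256)
c = 434094
1/(c + L) = 1/(434094 - 1279256) = 1/(-845162) = -1/845162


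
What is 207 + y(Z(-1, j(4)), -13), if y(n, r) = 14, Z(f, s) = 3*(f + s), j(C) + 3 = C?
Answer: 221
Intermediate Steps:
j(C) = -3 + C
Z(f, s) = 3*f + 3*s
207 + y(Z(-1, j(4)), -13) = 207 + 14 = 221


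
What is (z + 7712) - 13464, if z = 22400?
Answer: 16648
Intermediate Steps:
(z + 7712) - 13464 = (22400 + 7712) - 13464 = 30112 - 13464 = 16648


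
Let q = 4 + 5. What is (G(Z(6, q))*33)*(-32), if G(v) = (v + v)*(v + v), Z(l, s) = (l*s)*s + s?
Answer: -1034985600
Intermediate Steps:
q = 9
Z(l, s) = s + l*s**2 (Z(l, s) = l*s**2 + s = s + l*s**2)
G(v) = 4*v**2 (G(v) = (2*v)*(2*v) = 4*v**2)
(G(Z(6, q))*33)*(-32) = ((4*(9*(1 + 6*9))**2)*33)*(-32) = ((4*(9*(1 + 54))**2)*33)*(-32) = ((4*(9*55)**2)*33)*(-32) = ((4*495**2)*33)*(-32) = ((4*245025)*33)*(-32) = (980100*33)*(-32) = 32343300*(-32) = -1034985600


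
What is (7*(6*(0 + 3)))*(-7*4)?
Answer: -3528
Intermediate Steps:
(7*(6*(0 + 3)))*(-7*4) = (7*(6*3))*(-28) = (7*18)*(-28) = 126*(-28) = -3528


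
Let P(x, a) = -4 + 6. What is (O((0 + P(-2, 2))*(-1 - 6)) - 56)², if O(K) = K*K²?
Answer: 7840000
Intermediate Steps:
P(x, a) = 2
O(K) = K³
(O((0 + P(-2, 2))*(-1 - 6)) - 56)² = (((0 + 2)*(-1 - 6))³ - 56)² = ((2*(-7))³ - 56)² = ((-14)³ - 56)² = (-2744 - 56)² = (-2800)² = 7840000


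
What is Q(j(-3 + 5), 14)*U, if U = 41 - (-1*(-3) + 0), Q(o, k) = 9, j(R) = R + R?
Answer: 342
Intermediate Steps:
j(R) = 2*R
U = 38 (U = 41 - (3 + 0) = 41 - 1*3 = 41 - 3 = 38)
Q(j(-3 + 5), 14)*U = 9*38 = 342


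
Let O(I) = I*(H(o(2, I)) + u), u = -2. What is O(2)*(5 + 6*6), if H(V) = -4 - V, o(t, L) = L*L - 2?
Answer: -656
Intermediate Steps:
o(t, L) = -2 + L² (o(t, L) = L² - 2 = -2 + L²)
O(I) = I*(-4 - I²) (O(I) = I*((-4 - (-2 + I²)) - 2) = I*((-4 + (2 - I²)) - 2) = I*((-2 - I²) - 2) = I*(-4 - I²))
O(2)*(5 + 6*6) = (-1*2*(4 + 2²))*(5 + 6*6) = (-1*2*(4 + 4))*(5 + 36) = -1*2*8*41 = -16*41 = -656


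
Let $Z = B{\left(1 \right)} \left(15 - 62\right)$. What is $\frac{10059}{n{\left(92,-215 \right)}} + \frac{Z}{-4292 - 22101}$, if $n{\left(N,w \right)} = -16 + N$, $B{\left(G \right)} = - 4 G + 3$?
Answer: $\frac{265483615}{2005868} \approx 132.35$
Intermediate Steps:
$B{\left(G \right)} = 3 - 4 G$
$Z = 47$ ($Z = \left(3 - 4\right) \left(15 - 62\right) = \left(3 - 4\right) \left(-47\right) = \left(-1\right) \left(-47\right) = 47$)
$\frac{10059}{n{\left(92,-215 \right)}} + \frac{Z}{-4292 - 22101} = \frac{10059}{-16 + 92} + \frac{47}{-4292 - 22101} = \frac{10059}{76} + \frac{47}{-26393} = 10059 \cdot \frac{1}{76} + 47 \left(- \frac{1}{26393}\right) = \frac{10059}{76} - \frac{47}{26393} = \frac{265483615}{2005868}$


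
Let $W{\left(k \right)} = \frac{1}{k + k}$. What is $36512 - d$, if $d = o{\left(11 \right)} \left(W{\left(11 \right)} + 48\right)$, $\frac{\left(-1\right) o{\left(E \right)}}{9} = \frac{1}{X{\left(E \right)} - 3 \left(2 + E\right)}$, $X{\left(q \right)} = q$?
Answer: $\frac{3211697}{88} \approx 36497.0$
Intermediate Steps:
$W{\left(k \right)} = \frac{1}{2 k}$
$o{\left(E \right)} = - \frac{9}{-6 - 2 E}$ ($o{\left(E \right)} = - \frac{9}{E - 3 \left(2 + E\right)} = - \frac{9}{E - \left(6 + 3 E\right)} = - \frac{9}{-6 - 2 E}$)
$d = \frac{1359}{88}$ ($d = \frac{9}{2 \left(3 + 11\right)} \left(\frac{1}{2 \cdot 11} + 48\right) = \frac{9}{2 \cdot 14} \left(\frac{1}{2} \cdot \frac{1}{11} + 48\right) = \frac{9}{2} \cdot \frac{1}{14} \left(\frac{1}{22} + 48\right) = \frac{9}{28} \cdot \frac{1057}{22} = \frac{1359}{88} \approx 15.443$)
$36512 - d = 36512 - \frac{1359}{88} = \frac{3211697}{88}$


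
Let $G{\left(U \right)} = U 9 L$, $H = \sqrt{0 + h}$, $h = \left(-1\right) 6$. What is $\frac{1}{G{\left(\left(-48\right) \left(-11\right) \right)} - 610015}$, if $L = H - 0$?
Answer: $- \frac{610015}{372253789249} - \frac{4752 i \sqrt{6}}{372253789249} \approx -1.6387 \cdot 10^{-6} - 3.1269 \cdot 10^{-8} i$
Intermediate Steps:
$h = -6$
$H = i \sqrt{6}$ ($H = \sqrt{0 - 6} = \sqrt{-6} = i \sqrt{6} \approx 2.4495 i$)
$L = i \sqrt{6}$ ($L = i \sqrt{6} - 0 = i \sqrt{6} + 0 = i \sqrt{6} \approx 2.4495 i$)
$G{\left(U \right)} = 9 i U \sqrt{6}$ ($G{\left(U \right)} = U 9 i \sqrt{6} = 9 U i \sqrt{6} = 9 i U \sqrt{6}$)
$\frac{1}{G{\left(\left(-48\right) \left(-11\right) \right)} - 610015} = \frac{1}{9 i \left(\left(-48\right) \left(-11\right)\right) \sqrt{6} - 610015} = \frac{1}{9 i 528 \sqrt{6} - 610015} = \frac{1}{4752 i \sqrt{6} - 610015} = \frac{1}{-610015 + 4752 i \sqrt{6}}$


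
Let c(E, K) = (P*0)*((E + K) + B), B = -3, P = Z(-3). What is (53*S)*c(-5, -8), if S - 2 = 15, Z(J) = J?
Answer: 0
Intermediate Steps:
P = -3
S = 17 (S = 2 + 15 = 17)
c(E, K) = 0 (c(E, K) = (-3*0)*((E + K) - 3) = 0*(-3 + E + K) = 0)
(53*S)*c(-5, -8) = (53*17)*0 = 901*0 = 0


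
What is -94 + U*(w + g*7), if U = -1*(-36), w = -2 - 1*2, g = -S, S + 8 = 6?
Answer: 266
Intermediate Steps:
S = -2 (S = -8 + 6 = -2)
g = 2 (g = -1*(-2) = 2)
w = -4 (w = -2 - 2 = -4)
U = 36
-94 + U*(w + g*7) = -94 + 36*(-4 + 2*7) = -94 + 36*(-4 + 14) = -94 + 36*10 = -94 + 360 = 266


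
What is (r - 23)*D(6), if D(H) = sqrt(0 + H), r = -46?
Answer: -69*sqrt(6) ≈ -169.01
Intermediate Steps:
D(H) = sqrt(H)
(r - 23)*D(6) = (-46 - 23)*sqrt(6) = -69*sqrt(6)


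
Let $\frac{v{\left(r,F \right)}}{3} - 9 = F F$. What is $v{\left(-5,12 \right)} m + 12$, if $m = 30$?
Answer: $13782$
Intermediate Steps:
$v{\left(r,F \right)} = 27 + 3 F^{2}$ ($v{\left(r,F \right)} = 27 + 3 F F = 27 + 3 F^{2}$)
$v{\left(-5,12 \right)} m + 12 = \left(27 + 3 \cdot 12^{2}\right) 30 + 12 = \left(27 + 3 \cdot 144\right) 30 + 12 = \left(27 + 432\right) 30 + 12 = 459 \cdot 30 + 12 = 13770 + 12 = 13782$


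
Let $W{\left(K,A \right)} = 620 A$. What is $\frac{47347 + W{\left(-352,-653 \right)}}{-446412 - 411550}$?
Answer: $\frac{357513}{857962} \approx 0.4167$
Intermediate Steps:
$\frac{47347 + W{\left(-352,-653 \right)}}{-446412 - 411550} = \frac{47347 + 620 \left(-653\right)}{-446412 - 411550} = \frac{47347 - 404860}{-857962} = \left(-357513\right) \left(- \frac{1}{857962}\right) = \frac{357513}{857962}$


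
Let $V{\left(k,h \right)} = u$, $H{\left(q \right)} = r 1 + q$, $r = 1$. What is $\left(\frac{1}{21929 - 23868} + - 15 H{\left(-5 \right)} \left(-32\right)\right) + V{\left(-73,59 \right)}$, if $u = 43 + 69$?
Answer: $- \frac{3505713}{1939} \approx -1808.0$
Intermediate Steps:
$H{\left(q \right)} = 1 + q$ ($H{\left(q \right)} = 1 \cdot 1 + q = 1 + q$)
$u = 112$
$V{\left(k,h \right)} = 112$
$\left(\frac{1}{21929 - 23868} + - 15 H{\left(-5 \right)} \left(-32\right)\right) + V{\left(-73,59 \right)} = \left(\frac{1}{21929 - 23868} + - 15 \left(1 - 5\right) \left(-32\right)\right) + 112 = \left(\frac{1}{-1939} + \left(-15\right) \left(-4\right) \left(-32\right)\right) + 112 = \left(- \frac{1}{1939} + 60 \left(-32\right)\right) + 112 = \left(- \frac{1}{1939} - 1920\right) + 112 = - \frac{3722881}{1939} + 112 = - \frac{3505713}{1939}$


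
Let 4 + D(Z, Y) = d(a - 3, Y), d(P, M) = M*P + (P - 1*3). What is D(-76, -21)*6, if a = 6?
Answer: -402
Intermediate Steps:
d(P, M) = -3 + P + M*P (d(P, M) = M*P + (P - 3) = M*P + (-3 + P) = -3 + P + M*P)
D(Z, Y) = -4 + 3*Y (D(Z, Y) = -4 + (-3 + (6 - 3) + Y*(6 - 3)) = -4 + (-3 + 3 + Y*3) = -4 + (-3 + 3 + 3*Y) = -4 + 3*Y)
D(-76, -21)*6 = (-4 + 3*(-21))*6 = (-4 - 63)*6 = -67*6 = -402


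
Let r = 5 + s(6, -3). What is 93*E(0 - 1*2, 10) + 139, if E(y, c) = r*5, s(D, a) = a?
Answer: 1069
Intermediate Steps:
r = 2 (r = 5 - 3 = 2)
E(y, c) = 10 (E(y, c) = 2*5 = 10)
93*E(0 - 1*2, 10) + 139 = 93*10 + 139 = 930 + 139 = 1069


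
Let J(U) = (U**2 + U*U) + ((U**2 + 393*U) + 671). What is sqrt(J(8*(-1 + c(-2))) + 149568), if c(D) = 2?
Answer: 5*sqrt(6143) ≈ 391.89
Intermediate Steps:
J(U) = 671 + 3*U**2 + 393*U (J(U) = (U**2 + U**2) + (671 + U**2 + 393*U) = 2*U**2 + (671 + U**2 + 393*U) = 671 + 3*U**2 + 393*U)
sqrt(J(8*(-1 + c(-2))) + 149568) = sqrt((671 + 3*(8*(-1 + 2))**2 + 393*(8*(-1 + 2))) + 149568) = sqrt((671 + 3*(8*1)**2 + 393*(8*1)) + 149568) = sqrt((671 + 3*8**2 + 393*8) + 149568) = sqrt((671 + 3*64 + 3144) + 149568) = sqrt((671 + 192 + 3144) + 149568) = sqrt(4007 + 149568) = sqrt(153575) = 5*sqrt(6143)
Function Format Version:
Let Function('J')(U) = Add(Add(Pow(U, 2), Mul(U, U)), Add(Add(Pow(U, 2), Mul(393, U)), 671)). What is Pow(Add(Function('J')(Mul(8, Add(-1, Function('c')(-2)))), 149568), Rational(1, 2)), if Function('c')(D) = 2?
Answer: Mul(5, Pow(6143, Rational(1, 2))) ≈ 391.89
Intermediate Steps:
Function('J')(U) = Add(671, Mul(3, Pow(U, 2)), Mul(393, U)) (Function('J')(U) = Add(Add(Pow(U, 2), Pow(U, 2)), Add(671, Pow(U, 2), Mul(393, U))) = Add(Mul(2, Pow(U, 2)), Add(671, Pow(U, 2), Mul(393, U))) = Add(671, Mul(3, Pow(U, 2)), Mul(393, U)))
Pow(Add(Function('J')(Mul(8, Add(-1, Function('c')(-2)))), 149568), Rational(1, 2)) = Pow(Add(Add(671, Mul(3, Pow(Mul(8, Add(-1, 2)), 2)), Mul(393, Mul(8, Add(-1, 2)))), 149568), Rational(1, 2)) = Pow(Add(Add(671, Mul(3, Pow(Mul(8, 1), 2)), Mul(393, Mul(8, 1))), 149568), Rational(1, 2)) = Pow(Add(Add(671, Mul(3, Pow(8, 2)), Mul(393, 8)), 149568), Rational(1, 2)) = Pow(Add(Add(671, Mul(3, 64), 3144), 149568), Rational(1, 2)) = Pow(Add(Add(671, 192, 3144), 149568), Rational(1, 2)) = Pow(Add(4007, 149568), Rational(1, 2)) = Pow(153575, Rational(1, 2)) = Mul(5, Pow(6143, Rational(1, 2)))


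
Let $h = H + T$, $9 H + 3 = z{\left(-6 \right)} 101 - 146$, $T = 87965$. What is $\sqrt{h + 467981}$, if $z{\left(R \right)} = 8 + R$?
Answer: $\frac{\sqrt{5003567}}{3} \approx 745.62$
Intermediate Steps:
$H = \frac{53}{9}$ ($H = - \frac{1}{3} + \frac{\left(8 - 6\right) 101 - 146}{9} = - \frac{1}{3} + \frac{2 \cdot 101 - 146}{9} = - \frac{1}{3} + \frac{202 - 146}{9} = - \frac{1}{3} + \frac{1}{9} \cdot 56 = - \frac{1}{3} + \frac{56}{9} = \frac{53}{9} \approx 5.8889$)
$h = \frac{791738}{9}$ ($h = \frac{53}{9} + 87965 = \frac{791738}{9} \approx 87971.0$)
$\sqrt{h + 467981} = \sqrt{\frac{791738}{9} + 467981} = \sqrt{\frac{5003567}{9}} = \frac{\sqrt{5003567}}{3}$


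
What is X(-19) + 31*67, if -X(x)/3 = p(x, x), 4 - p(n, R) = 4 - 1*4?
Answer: 2065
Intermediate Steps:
p(n, R) = 4 (p(n, R) = 4 - (4 - 1*4) = 4 - (4 - 4) = 4 - 1*0 = 4 + 0 = 4)
X(x) = -12 (X(x) = -3*4 = -12)
X(-19) + 31*67 = -12 + 31*67 = -12 + 2077 = 2065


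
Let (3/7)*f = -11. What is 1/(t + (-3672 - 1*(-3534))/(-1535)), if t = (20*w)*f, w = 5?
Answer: -4605/11819086 ≈ -0.00038962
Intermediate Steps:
f = -77/3 (f = (7/3)*(-11) = -77/3 ≈ -25.667)
t = -7700/3 (t = (20*5)*(-77/3) = 100*(-77/3) = -7700/3 ≈ -2566.7)
1/(t + (-3672 - 1*(-3534))/(-1535)) = 1/(-7700/3 + (-3672 - 1*(-3534))/(-1535)) = 1/(-7700/3 + (-3672 + 3534)*(-1/1535)) = 1/(-7700/3 - 138*(-1/1535)) = 1/(-7700/3 + 138/1535) = 1/(-11819086/4605) = -4605/11819086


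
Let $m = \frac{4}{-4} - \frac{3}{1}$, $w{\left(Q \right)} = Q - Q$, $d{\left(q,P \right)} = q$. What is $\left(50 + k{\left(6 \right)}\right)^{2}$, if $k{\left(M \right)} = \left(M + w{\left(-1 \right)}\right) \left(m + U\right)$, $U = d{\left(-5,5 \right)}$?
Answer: $16$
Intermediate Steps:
$U = -5$
$w{\left(Q \right)} = 0$
$m = -4$ ($m = 4 \left(- \frac{1}{4}\right) - 3 = -1 - 3 = -4$)
$k{\left(M \right)} = - 9 M$ ($k{\left(M \right)} = \left(M + 0\right) \left(-4 - 5\right) = M \left(-9\right) = - 9 M$)
$\left(50 + k{\left(6 \right)}\right)^{2} = \left(50 - 54\right)^{2} = \left(-4\right)^{2} = 16$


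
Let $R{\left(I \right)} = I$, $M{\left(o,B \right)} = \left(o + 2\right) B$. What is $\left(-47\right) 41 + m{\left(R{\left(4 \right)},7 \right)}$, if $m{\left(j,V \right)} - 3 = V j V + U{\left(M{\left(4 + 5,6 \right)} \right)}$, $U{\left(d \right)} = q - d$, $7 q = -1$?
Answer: $- \frac{12559}{7} \approx -1794.1$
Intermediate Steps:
$q = - \frac{1}{7}$ ($q = \frac{1}{7} \left(-1\right) = - \frac{1}{7} \approx -0.14286$)
$M{\left(o,B \right)} = B \left(2 + o\right)$ ($M{\left(o,B \right)} = \left(2 + o\right) B = B \left(2 + o\right)$)
$U{\left(d \right)} = - \frac{1}{7} - d$
$m{\left(j,V \right)} = - \frac{442}{7} + j V^{2}$ ($m{\left(j,V \right)} = 3 - \left(\frac{1}{7} + 6 \left(2 + \left(4 + 5\right)\right) - V j V\right) = 3 - \left(\frac{1}{7} + 6 \left(2 + 9\right) - j V^{2}\right) = 3 - \left(\frac{1}{7} + 66 - j V^{2}\right) = 3 + \left(j V^{2} - \frac{463}{7}\right) = 3 + \left(- \frac{463}{7} + j V^{2}\right) = - \frac{442}{7} + j V^{2}$)
$\left(-47\right) 41 + m{\left(R{\left(4 \right)},7 \right)} = \left(-47\right) 41 - \left(\frac{442}{7} - 4 \cdot 7^{2}\right) = -1927 + \left(- \frac{442}{7} + 4 \cdot 49\right) = -1927 + \left(- \frac{442}{7} + 196\right) = -1927 + \frac{930}{7} = - \frac{12559}{7}$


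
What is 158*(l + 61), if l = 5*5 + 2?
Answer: 13904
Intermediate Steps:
l = 27 (l = 25 + 2 = 27)
158*(l + 61) = 158*(27 + 61) = 158*88 = 13904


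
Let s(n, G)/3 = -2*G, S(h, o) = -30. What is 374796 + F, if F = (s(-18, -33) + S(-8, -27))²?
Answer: 403020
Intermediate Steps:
s(n, G) = -6*G (s(n, G) = 3*(-2*G) = -6*G)
F = 28224 (F = (-6*(-33) - 30)² = (198 - 30)² = 168² = 28224)
374796 + F = 374796 + 28224 = 403020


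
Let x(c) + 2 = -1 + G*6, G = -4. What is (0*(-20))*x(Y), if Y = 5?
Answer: 0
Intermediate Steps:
x(c) = -27 (x(c) = -2 + (-1 - 4*6) = -2 + (-1 - 24) = -2 - 25 = -27)
(0*(-20))*x(Y) = (0*(-20))*(-27) = 0*(-27) = 0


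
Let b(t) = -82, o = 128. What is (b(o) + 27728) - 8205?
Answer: 19441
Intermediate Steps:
(b(o) + 27728) - 8205 = (-82 + 27728) - 8205 = 27646 - 8205 = 19441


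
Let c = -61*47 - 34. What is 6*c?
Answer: -17406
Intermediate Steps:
c = -2901 (c = -2867 - 34 = -2901)
6*c = 6*(-2901) = -17406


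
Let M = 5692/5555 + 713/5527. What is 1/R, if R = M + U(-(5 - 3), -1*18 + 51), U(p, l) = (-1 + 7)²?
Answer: 30702485/1140709859 ≈ 0.026915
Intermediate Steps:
U(p, l) = 36 (U(p, l) = 6² = 36)
M = 35420399/30702485 (M = 5692*(1/5555) + 713*(1/5527) = 5692/5555 + 713/5527 = 35420399/30702485 ≈ 1.1537)
R = 1140709859/30702485 (R = 35420399/30702485 + 36 = 1140709859/30702485 ≈ 37.154)
1/R = 1/(1140709859/30702485) = 30702485/1140709859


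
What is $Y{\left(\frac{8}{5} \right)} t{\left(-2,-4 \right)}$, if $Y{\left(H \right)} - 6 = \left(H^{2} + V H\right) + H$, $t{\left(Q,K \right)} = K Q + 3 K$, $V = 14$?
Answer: $- \frac{3256}{25} \approx -130.24$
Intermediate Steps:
$t{\left(Q,K \right)} = 3 K + K Q$
$Y{\left(H \right)} = 6 + H^{2} + 15 H$ ($Y{\left(H \right)} = 6 + \left(\left(H^{2} + 14 H\right) + H\right) = 6 + \left(H^{2} + 15 H\right) = 6 + H^{2} + 15 H$)
$Y{\left(\frac{8}{5} \right)} t{\left(-2,-4 \right)} = \left(6 + \left(\frac{8}{5}\right)^{2} + 15 \cdot \frac{8}{5}\right) \left(- 4 \left(3 - 2\right)\right) = \left(6 + \left(8 \cdot \frac{1}{5}\right)^{2} + 15 \cdot 8 \cdot \frac{1}{5}\right) \left(\left(-4\right) 1\right) = \left(6 + \left(\frac{8}{5}\right)^{2} + 15 \cdot \frac{8}{5}\right) \left(-4\right) = \left(6 + \frac{64}{25} + 24\right) \left(-4\right) = \frac{814}{25} \left(-4\right) = - \frac{3256}{25}$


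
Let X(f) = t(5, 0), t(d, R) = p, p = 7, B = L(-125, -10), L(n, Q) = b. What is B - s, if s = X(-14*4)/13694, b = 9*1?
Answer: 123239/13694 ≈ 8.9995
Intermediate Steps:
b = 9
L(n, Q) = 9
B = 9
t(d, R) = 7
X(f) = 7
s = 7/13694 ≈ 0.00051117
B - s = 9 - 1*7/13694 = 9 - 7/13694 = 123239/13694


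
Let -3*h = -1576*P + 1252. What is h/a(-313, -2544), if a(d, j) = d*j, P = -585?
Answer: -230803/597204 ≈ -0.38647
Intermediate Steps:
h = -923212/3 (h = -(-1576*(-585) + 1252)/3 = -(921960 + 1252)/3 = -1/3*923212 = -923212/3 ≈ -3.0774e+5)
h/a(-313, -2544) = -923212/(3*((-313*(-2544)))) = -923212/3/796272 = -923212/3*1/796272 = -230803/597204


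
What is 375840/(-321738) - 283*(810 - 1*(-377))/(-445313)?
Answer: -9881314537/23879018999 ≈ -0.41381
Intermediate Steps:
375840/(-321738) - 283*(810 - 1*(-377))/(-445313) = 375840*(-1/321738) - 283*(810 + 377)*(-1/445313) = -62640/53623 - 283*1187*(-1/445313) = -62640/53623 - 335921*(-1/445313) = -62640/53623 + 335921/445313 = -9881314537/23879018999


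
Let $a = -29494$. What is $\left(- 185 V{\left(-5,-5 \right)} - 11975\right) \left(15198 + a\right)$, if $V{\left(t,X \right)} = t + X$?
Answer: $144747000$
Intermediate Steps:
$V{\left(t,X \right)} = X + t$
$\left(- 185 V{\left(-5,-5 \right)} - 11975\right) \left(15198 + a\right) = \left(- 185 \left(-5 - 5\right) - 11975\right) \left(15198 - 29494\right) = \left(\left(-185\right) \left(-10\right) - 11975\right) \left(-14296\right) = \left(1850 - 11975\right) \left(-14296\right) = \left(-10125\right) \left(-14296\right) = 144747000$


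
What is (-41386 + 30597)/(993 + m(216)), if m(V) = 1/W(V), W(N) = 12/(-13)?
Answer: -129468/11903 ≈ -10.877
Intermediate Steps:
W(N) = -12/13 (W(N) = 12*(-1/13) = -12/13)
m(V) = -13/12 (m(V) = 1/(-12/13) = -13/12)
(-41386 + 30597)/(993 + m(216)) = (-41386 + 30597)/(993 - 13/12) = -10789/11903/12 = -10789*12/11903 = -129468/11903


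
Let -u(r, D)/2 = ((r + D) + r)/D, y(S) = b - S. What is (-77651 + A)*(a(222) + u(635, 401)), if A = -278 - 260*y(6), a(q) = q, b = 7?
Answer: -6699233520/401 ≈ -1.6706e+7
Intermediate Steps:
y(S) = 7 - S
A = -538 (A = -278 - 260*(7 - 1*6) = -278 - 260*(7 - 6) = -278 - 260*1 = -278 - 260 = -538)
u(r, D) = -2*(D + 2*r)/D (u(r, D) = -2*((r + D) + r)/D = -2*((D + r) + r)/D = -2*(D + 2*r)/D)
(-77651 + A)*(a(222) + u(635, 401)) = (-77651 - 538)*(222 + (-2 - 4*635/401)) = -78189*(222 + (-2 - 4*635*1/401)) = -78189*(222 + (-2 - 2540/401)) = -78189*(222 - 3342/401) = -78189*85680/401 = -6699233520/401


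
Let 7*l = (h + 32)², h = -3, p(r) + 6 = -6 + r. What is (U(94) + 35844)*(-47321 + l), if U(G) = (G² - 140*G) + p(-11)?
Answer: -10406797782/7 ≈ -1.4867e+9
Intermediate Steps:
p(r) = -12 + r (p(r) = -6 + (-6 + r) = -12 + r)
U(G) = -23 + G² - 140*G (U(G) = (G² - 140*G) + (-12 - 11) = (G² - 140*G) - 23 = -23 + G² - 140*G)
l = 841/7 (l = (-3 + 32)²/7 = (⅐)*29² = (⅐)*841 = 841/7 ≈ 120.14)
(U(94) + 35844)*(-47321 + l) = ((-23 + 94² - 140*94) + 35844)*(-47321 + 841/7) = ((-23 + 8836 - 13160) + 35844)*(-330406/7) = (-4347 + 35844)*(-330406/7) = 31497*(-330406/7) = -10406797782/7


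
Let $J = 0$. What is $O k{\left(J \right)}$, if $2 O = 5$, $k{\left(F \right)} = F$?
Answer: $0$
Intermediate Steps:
$O = \frac{5}{2}$ ($O = \frac{1}{2} \cdot 5 = \frac{5}{2} \approx 2.5$)
$O k{\left(J \right)} = \frac{5}{2} \cdot 0 = 0$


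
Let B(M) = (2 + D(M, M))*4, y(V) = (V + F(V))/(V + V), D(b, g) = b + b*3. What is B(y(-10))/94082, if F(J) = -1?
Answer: 42/235205 ≈ 0.00017857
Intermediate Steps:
D(b, g) = 4*b (D(b, g) = b + 3*b = 4*b)
y(V) = (-1 + V)/(2*V) (y(V) = (V - 1)/(V + V) = (-1 + V)/((2*V)) = (-1 + V)*(1/(2*V)) = (-1 + V)/(2*V))
B(M) = 8 + 16*M (B(M) = (2 + 4*M)*4 = 8 + 16*M)
B(y(-10))/94082 = (8 + 16*((½)*(-1 - 10)/(-10)))/94082 = (8 + 16*((½)*(-⅒)*(-11)))*(1/94082) = (8 + 16*(11/20))*(1/94082) = (8 + 44/5)*(1/94082) = (84/5)*(1/94082) = 42/235205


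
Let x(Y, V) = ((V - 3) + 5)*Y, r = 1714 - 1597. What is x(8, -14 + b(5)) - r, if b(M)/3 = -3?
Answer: -285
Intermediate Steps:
b(M) = -9 (b(M) = 3*(-3) = -9)
r = 117
x(Y, V) = Y*(2 + V) (x(Y, V) = ((-3 + V) + 5)*Y = (2 + V)*Y = Y*(2 + V))
x(8, -14 + b(5)) - r = 8*(2 + (-14 - 9)) - 1*117 = 8*(2 - 23) - 117 = 8*(-21) - 117 = -168 - 117 = -285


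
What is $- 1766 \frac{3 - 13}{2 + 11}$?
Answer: $\frac{17660}{13} \approx 1358.5$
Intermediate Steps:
$- 1766 \frac{3 - 13}{2 + 11} = - 1766 \left(- \frac{10}{13}\right) = - 1766 \left(\left(-10\right) \frac{1}{13}\right) = \left(-1766\right) \left(- \frac{10}{13}\right) = \frac{17660}{13}$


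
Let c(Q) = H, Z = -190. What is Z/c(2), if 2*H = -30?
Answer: 38/3 ≈ 12.667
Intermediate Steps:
H = -15 (H = (½)*(-30) = -15)
c(Q) = -15
Z/c(2) = -190/(-15) = -190*(-1/15) = 38/3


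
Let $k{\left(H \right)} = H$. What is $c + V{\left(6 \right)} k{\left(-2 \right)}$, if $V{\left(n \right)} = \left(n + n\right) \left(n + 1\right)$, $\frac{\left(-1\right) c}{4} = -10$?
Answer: $-128$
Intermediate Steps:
$c = 40$ ($c = \left(-4\right) \left(-10\right) = 40$)
$V{\left(n \right)} = 2 n \left(1 + n\right)$
$c + V{\left(6 \right)} k{\left(-2 \right)} = 40 + 2 \cdot 6 \left(1 + 6\right) \left(-2\right) = 40 + 2 \cdot 6 \cdot 7 \left(-2\right) = 40 + 84 \left(-2\right) = 40 - 168 = -128$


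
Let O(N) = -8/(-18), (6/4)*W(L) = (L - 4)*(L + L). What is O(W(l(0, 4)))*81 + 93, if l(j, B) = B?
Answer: 129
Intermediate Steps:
W(L) = 4*L*(-4 + L)/3 (W(L) = 2*((L - 4)*(L + L))/3 = 2*((-4 + L)*(2*L))/3 = 2*(2*L*(-4 + L))/3 = 4*L*(-4 + L)/3)
O(N) = 4/9 (O(N) = -8*(-1/18) = 4/9)
O(W(l(0, 4)))*81 + 93 = (4/9)*81 + 93 = 36 + 93 = 129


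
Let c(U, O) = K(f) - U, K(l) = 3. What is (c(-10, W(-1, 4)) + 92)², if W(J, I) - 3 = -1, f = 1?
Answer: 11025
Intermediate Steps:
W(J, I) = 2 (W(J, I) = 3 - 1 = 2)
c(U, O) = 3 - U
(c(-10, W(-1, 4)) + 92)² = ((3 - 1*(-10)) + 92)² = ((3 + 10) + 92)² = (13 + 92)² = 105² = 11025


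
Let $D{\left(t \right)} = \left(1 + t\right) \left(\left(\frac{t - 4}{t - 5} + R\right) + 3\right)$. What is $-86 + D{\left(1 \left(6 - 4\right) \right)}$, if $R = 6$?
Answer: $-57$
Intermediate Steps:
$D{\left(t \right)} = \left(1 + t\right) \left(9 + \frac{-4 + t}{-5 + t}\right)$ ($D{\left(t \right)} = \left(1 + t\right) \left(\left(\frac{t - 4}{t - 5} + 6\right) + 3\right) = \left(1 + t\right) \left(\left(\frac{-4 + t}{-5 + t} + 6\right) + 3\right) = \left(1 + t\right) \left(\left(6 + \frac{-4 + t}{-5 + t}\right) + 3\right) = \left(1 + t\right) \left(9 + \frac{-4 + t}{-5 + t}\right)$)
$-86 + D{\left(1 \left(6 - 4\right) \right)} = -86 + \frac{-49 - 39 \cdot 1 \left(6 - 4\right) + 10 \left(1 \left(6 - 4\right)\right)^{2}}{-5 + 1 \left(6 - 4\right)} = -86 + \frac{-49 - 39 \cdot 1 \cdot 2 + 10 \left(1 \cdot 2\right)^{2}}{-5 + 1 \cdot 2} = -86 + \frac{-49 - 78 + 10 \cdot 2^{2}}{-5 + 2} = -86 + \frac{-49 - 78 + 10 \cdot 4}{-3} = -86 - \frac{-49 - 78 + 40}{3} = -86 - -29 = -86 + 29 = -57$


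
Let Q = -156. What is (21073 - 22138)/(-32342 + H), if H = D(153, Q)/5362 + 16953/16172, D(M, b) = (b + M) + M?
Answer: 46175345580/1402209699251 ≈ 0.032930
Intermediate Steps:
D(M, b) = b + 2*M (D(M, b) = (M + b) + M = b + 2*M)
H = 46663893/43357132 (H = (-156 + 2*153)/5362 + 16953/16172 = (-156 + 306)*(1/5362) + 16953*(1/16172) = 150*(1/5362) + 16953/16172 = 75/2681 + 16953/16172 = 46663893/43357132 ≈ 1.0763)
(21073 - 22138)/(-32342 + H) = (21073 - 22138)/(-32342 + 46663893/43357132) = -1065/(-1402209699251/43357132) = -1065*(-43357132/1402209699251) = 46175345580/1402209699251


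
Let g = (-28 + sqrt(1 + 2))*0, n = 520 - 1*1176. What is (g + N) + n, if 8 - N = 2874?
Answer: -3522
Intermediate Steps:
N = -2866 (N = 8 - 1*2874 = 8 - 2874 = -2866)
n = -656 (n = 520 - 1176 = -656)
g = 0 (g = (-28 + sqrt(3))*0 = 0)
(g + N) + n = (0 - 2866) - 656 = -2866 - 656 = -3522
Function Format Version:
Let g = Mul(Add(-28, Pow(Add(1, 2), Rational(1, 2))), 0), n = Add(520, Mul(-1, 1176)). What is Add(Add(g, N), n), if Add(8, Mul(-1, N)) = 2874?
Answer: -3522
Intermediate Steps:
N = -2866 (N = Add(8, Mul(-1, 2874)) = Add(8, -2874) = -2866)
n = -656 (n = Add(520, -1176) = -656)
g = 0 (g = Mul(Add(-28, Pow(3, Rational(1, 2))), 0) = 0)
Add(Add(g, N), n) = Add(Add(0, -2866), -656) = Add(-2866, -656) = -3522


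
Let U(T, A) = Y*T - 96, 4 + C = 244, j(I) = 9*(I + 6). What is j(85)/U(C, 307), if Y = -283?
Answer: -21/1744 ≈ -0.012041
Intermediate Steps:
j(I) = 54 + 9*I (j(I) = 9*(6 + I) = 54 + 9*I)
C = 240 (C = -4 + 244 = 240)
U(T, A) = -96 - 283*T (U(T, A) = -283*T - 96 = -96 - 283*T)
j(85)/U(C, 307) = (54 + 9*85)/(-96 - 283*240) = (54 + 765)/(-96 - 67920) = 819/(-68016) = 819*(-1/68016) = -21/1744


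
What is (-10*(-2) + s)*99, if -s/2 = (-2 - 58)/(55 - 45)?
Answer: 3168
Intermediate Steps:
s = 12 (s = -2*(-2 - 58)/(55 - 45) = -(-120)/10 = -2*(-6) = 12)
(-10*(-2) + s)*99 = (-10*(-2) + 12)*99 = (20 + 12)*99 = 32*99 = 3168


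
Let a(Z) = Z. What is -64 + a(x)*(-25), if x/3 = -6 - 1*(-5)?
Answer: 11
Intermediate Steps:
x = -3 (x = 3*(-6 - 1*(-5)) = 3*(-6 + 5) = 3*(-1) = -3)
-64 + a(x)*(-25) = -64 - 3*(-25) = -64 + 75 = 11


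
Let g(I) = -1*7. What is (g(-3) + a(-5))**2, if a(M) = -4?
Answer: 121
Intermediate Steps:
g(I) = -7
(g(-3) + a(-5))**2 = (-7 - 4)**2 = (-11)**2 = 121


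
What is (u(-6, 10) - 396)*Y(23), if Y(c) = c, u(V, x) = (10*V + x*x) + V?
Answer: -8326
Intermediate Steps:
u(V, x) = x**2 + 11*V (u(V, x) = (10*V + x**2) + V = (x**2 + 10*V) + V = x**2 + 11*V)
(u(-6, 10) - 396)*Y(23) = ((10**2 + 11*(-6)) - 396)*23 = ((100 - 66) - 396)*23 = (34 - 396)*23 = -362*23 = -8326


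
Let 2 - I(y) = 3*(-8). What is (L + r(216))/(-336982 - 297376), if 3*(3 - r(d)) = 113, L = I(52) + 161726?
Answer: -242576/951537 ≈ -0.25493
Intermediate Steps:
I(y) = 26 (I(y) = 2 - 3*(-8) = 2 - 1*(-24) = 2 + 24 = 26)
L = 161752 (L = 26 + 161726 = 161752)
r(d) = -104/3 (r(d) = 3 - ⅓*113 = 3 - 113/3 = -104/3)
(L + r(216))/(-336982 - 297376) = (161752 - 104/3)/(-336982 - 297376) = (485152/3)/(-634358) = (485152/3)*(-1/634358) = -242576/951537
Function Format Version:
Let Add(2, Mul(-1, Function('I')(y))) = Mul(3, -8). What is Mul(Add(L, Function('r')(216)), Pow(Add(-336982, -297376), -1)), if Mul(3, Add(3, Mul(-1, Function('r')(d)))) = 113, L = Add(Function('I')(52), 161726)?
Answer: Rational(-242576, 951537) ≈ -0.25493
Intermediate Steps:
Function('I')(y) = 26 (Function('I')(y) = Add(2, Mul(-1, Mul(3, -8))) = Add(2, Mul(-1, -24)) = Add(2, 24) = 26)
L = 161752 (L = Add(26, 161726) = 161752)
Function('r')(d) = Rational(-104, 3) (Function('r')(d) = Add(3, Mul(Rational(-1, 3), 113)) = Add(3, Rational(-113, 3)) = Rational(-104, 3))
Mul(Add(L, Function('r')(216)), Pow(Add(-336982, -297376), -1)) = Mul(Add(161752, Rational(-104, 3)), Pow(Add(-336982, -297376), -1)) = Mul(Rational(485152, 3), Pow(-634358, -1)) = Mul(Rational(485152, 3), Rational(-1, 634358)) = Rational(-242576, 951537)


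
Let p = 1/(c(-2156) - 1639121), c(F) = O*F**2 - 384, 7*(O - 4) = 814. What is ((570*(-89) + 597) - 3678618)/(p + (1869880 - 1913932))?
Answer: 159902871875397/1889115500567 ≈ 84.644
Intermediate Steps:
O = 842/7 (O = 4 + (1/7)*814 = 4 + 814/7 = 842/7 ≈ 120.29)
c(F) = -384 + 842*F**2/7 (c(F) = 842*F**2/7 - 384 = -384 + 842*F**2/7)
p = 1/557488911 (p = 1/((-384 + (842/7)*(-2156)**2) - 1639121) = 1/((-384 + (842/7)*4648336) - 1639121) = 1/((-384 + 559128416) - 1639121) = 1/(559128032 - 1639121) = 1/557488911 ≈ 1.7938e-9)
((570*(-89) + 597) - 3678618)/(p + (1869880 - 1913932)) = ((570*(-89) + 597) - 3678618)/(1/557488911 + (1869880 - 1913932)) = ((-50730 + 597) - 3678618)/(1/557488911 - 44052) = (-50133 - 3678618)/(-24558501507371/557488911) = -3728751*(-557488911/24558501507371) = 159902871875397/1889115500567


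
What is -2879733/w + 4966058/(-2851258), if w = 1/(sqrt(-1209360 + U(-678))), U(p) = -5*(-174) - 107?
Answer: -2483029/1425629 - 2879733*I*sqrt(1208597) ≈ -1.7417 - 3.1659e+9*I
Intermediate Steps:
U(p) = 763 (U(p) = 870 - 107 = 763)
w = -I*sqrt(1208597)/1208597 (w = 1/(sqrt(-1209360 + 763)) = 1/(sqrt(-1208597)) = 1/(I*sqrt(1208597)) = -I*sqrt(1208597)/1208597 ≈ -0.00090962*I)
-2879733/w + 4966058/(-2851258) = -2879733*I*sqrt(1208597) + 4966058/(-2851258) = -2879733*I*sqrt(1208597) + 4966058*(-1/2851258) = -2879733*I*sqrt(1208597) - 2483029/1425629 = -2483029/1425629 - 2879733*I*sqrt(1208597)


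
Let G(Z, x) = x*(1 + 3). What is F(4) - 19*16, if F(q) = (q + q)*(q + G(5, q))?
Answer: -144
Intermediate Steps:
G(Z, x) = 4*x (G(Z, x) = x*4 = 4*x)
F(q) = 10*q² (F(q) = (q + q)*(q + 4*q) = (2*q)*(5*q) = 10*q²)
F(4) - 19*16 = 10*4² - 19*16 = 10*16 - 304 = 160 - 304 = -144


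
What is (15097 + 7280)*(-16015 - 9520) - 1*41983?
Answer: -571438678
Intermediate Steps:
(15097 + 7280)*(-16015 - 9520) - 1*41983 = 22377*(-25535) - 41983 = -571396695 - 41983 = -571438678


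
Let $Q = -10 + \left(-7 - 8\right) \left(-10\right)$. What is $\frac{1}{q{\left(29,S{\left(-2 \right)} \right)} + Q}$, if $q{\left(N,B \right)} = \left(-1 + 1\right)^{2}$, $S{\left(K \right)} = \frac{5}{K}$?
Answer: $\frac{1}{140} \approx 0.0071429$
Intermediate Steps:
$q{\left(N,B \right)} = 0$ ($q{\left(N,B \right)} = 0^{2} = 0$)
$Q = 140$ ($Q = -10 + \left(-7 - 8\right) \left(-10\right) = -10 - -150 = -10 + 150 = 140$)
$\frac{1}{q{\left(29,S{\left(-2 \right)} \right)} + Q} = \frac{1}{0 + 140} = \frac{1}{140}$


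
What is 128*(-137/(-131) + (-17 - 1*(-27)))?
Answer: 185216/131 ≈ 1413.9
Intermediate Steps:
128*(-137/(-131) + (-17 - 1*(-27))) = 128*(-137*(-1/131) + (-17 + 27)) = 128*(137/131 + 10) = 128*(1447/131) = 185216/131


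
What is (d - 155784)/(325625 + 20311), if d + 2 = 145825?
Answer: -9961/345936 ≈ -0.028794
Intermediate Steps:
d = 145823 (d = -2 + 145825 = 145823)
(d - 155784)/(325625 + 20311) = (145823 - 155784)/(325625 + 20311) = -9961/345936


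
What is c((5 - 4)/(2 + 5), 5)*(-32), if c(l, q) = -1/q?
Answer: 32/5 ≈ 6.4000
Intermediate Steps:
c((5 - 4)/(2 + 5), 5)*(-32) = -1/5*(-32) = -1*⅕*(-32) = -⅕*(-32) = 32/5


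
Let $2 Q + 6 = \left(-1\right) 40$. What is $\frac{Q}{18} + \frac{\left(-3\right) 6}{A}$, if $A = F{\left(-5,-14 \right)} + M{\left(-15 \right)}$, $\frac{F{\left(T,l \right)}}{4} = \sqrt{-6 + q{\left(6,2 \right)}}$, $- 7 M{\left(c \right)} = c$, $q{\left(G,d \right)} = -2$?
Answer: $\frac{- 1288 \sqrt{2} + 2613 i}{18 \left(- 15 i + 56 \sqrt{2}\right)} \approx -1.5687 + 1.5359 i$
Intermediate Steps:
$M{\left(c \right)} = - \frac{c}{7}$
$F{\left(T,l \right)} = 8 i \sqrt{2}$ ($F{\left(T,l \right)} = 4 \sqrt{-6 - 2} = 4 \sqrt{-8} = 4 \cdot 2 i \sqrt{2} = 8 i \sqrt{2}$)
$Q = -23$ ($Q = -3 + \frac{\left(-1\right) 40}{2} = -3 + \frac{1}{2} \left(-40\right) = -3 - 20 = -23$)
$A = \frac{15}{7} + 8 i \sqrt{2}$ ($A = 8 i \sqrt{2} - - \frac{15}{7} = 8 i \sqrt{2} + \frac{15}{7} = \frac{15}{7} + 8 i \sqrt{2} \approx 2.1429 + 11.314 i$)
$\frac{Q}{18} + \frac{\left(-3\right) 6}{A} = - \frac{23}{18} + \frac{\left(-3\right) 6}{\frac{15}{7} + 8 i \sqrt{2}} = \left(-23\right) \frac{1}{18} - \frac{18}{\frac{15}{7} + 8 i \sqrt{2}} = - \frac{23}{18} - \frac{18}{\frac{15}{7} + 8 i \sqrt{2}}$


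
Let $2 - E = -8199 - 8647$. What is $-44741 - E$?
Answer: $-61589$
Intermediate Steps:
$E = 16848$ ($E = 2 - \left(-8199 - 8647\right) = 2 - -16846 = 2 + 16846 = 16848$)
$-44741 - E = -44741 - 16848 = -61589$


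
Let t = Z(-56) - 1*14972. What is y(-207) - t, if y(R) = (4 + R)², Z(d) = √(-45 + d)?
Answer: 56181 - I*√101 ≈ 56181.0 - 10.05*I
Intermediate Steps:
t = -14972 + I*√101 (t = √(-45 - 56) - 1*14972 = √(-101) - 14972 = I*√101 - 14972 = -14972 + I*√101 ≈ -14972.0 + 10.05*I)
y(-207) - t = (4 - 207)² - (-14972 + I*√101) = (-203)² + (14972 - I*√101) = 41209 + (14972 - I*√101) = 56181 - I*√101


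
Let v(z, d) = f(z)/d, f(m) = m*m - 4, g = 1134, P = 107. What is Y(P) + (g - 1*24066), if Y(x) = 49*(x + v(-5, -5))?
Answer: -89474/5 ≈ -17895.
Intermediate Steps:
f(m) = -4 + m**2 (f(m) = m**2 - 4 = -4 + m**2)
v(z, d) = (-4 + z**2)/d
Y(x) = -1029/5 + 49*x (Y(x) = 49*(x + (-4 + (-5)**2)/(-5)) = 49*(x - (-4 + 25)/5) = 49*(x - 1/5*21) = 49*(x - 21/5) = 49*(-21/5 + x) = -1029/5 + 49*x)
Y(P) + (g - 1*24066) = (-1029/5 + 49*107) + (1134 - 1*24066) = (-1029/5 + 5243) + (1134 - 24066) = 25186/5 - 22932 = -89474/5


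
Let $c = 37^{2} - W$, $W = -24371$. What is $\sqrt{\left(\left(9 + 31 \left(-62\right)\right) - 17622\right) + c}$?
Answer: $\sqrt{6205} \approx 78.772$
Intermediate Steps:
$c = 25740$ ($c = 37^{2} - -24371 = 1369 + 24371 = 25740$)
$\sqrt{\left(\left(9 + 31 \left(-62\right)\right) - 17622\right) + c} = \sqrt{\left(\left(9 + 31 \left(-62\right)\right) - 17622\right) + 25740} = \sqrt{\left(\left(9 - 1922\right) - 17622\right) + 25740} = \sqrt{\left(-1913 - 17622\right) + 25740} = \sqrt{-19535 + 25740} = \sqrt{6205}$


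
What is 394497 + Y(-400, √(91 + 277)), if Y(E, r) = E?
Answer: 394097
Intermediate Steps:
394497 + Y(-400, √(91 + 277)) = 394497 - 400 = 394097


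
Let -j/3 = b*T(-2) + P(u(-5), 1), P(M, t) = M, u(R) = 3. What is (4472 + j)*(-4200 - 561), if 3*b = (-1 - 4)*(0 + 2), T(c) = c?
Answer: -21153123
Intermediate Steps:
b = -10/3 (b = ((-1 - 4)*(0 + 2))/3 = (-5*2)/3 = (⅓)*(-10) = -10/3 ≈ -3.3333)
j = -29 (j = -3*(-10/3*(-2) + 3) = -3*(20/3 + 3) = -3*29/3 = -29)
(4472 + j)*(-4200 - 561) = (4472 - 29)*(-4200 - 561) = 4443*(-4761) = -21153123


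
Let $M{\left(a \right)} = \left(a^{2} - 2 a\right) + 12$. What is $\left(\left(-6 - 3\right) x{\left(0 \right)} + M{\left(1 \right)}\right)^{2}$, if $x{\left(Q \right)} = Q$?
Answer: $121$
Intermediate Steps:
$M{\left(a \right)} = 12 + a^{2} - 2 a$
$\left(\left(-6 - 3\right) x{\left(0 \right)} + M{\left(1 \right)}\right)^{2} = \left(\left(-6 - 3\right) 0 + \left(12 + 1^{2} - 2\right)\right)^{2} = \left(\left(-9\right) 0 + \left(12 + 1 - 2\right)\right)^{2} = \left(0 + 11\right)^{2} = 11^{2} = 121$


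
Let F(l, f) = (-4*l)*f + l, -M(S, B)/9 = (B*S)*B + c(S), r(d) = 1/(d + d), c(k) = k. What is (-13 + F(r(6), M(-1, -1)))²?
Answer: 51529/144 ≈ 357.84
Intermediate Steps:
r(d) = 1/(2*d)
M(S, B) = -9*S - 9*S*B² (M(S, B) = -9*((B*S)*B + S) = -9*(S*B² + S) = -9*(S + S*B²) = -9*S - 9*S*B²)
F(l, f) = l - 4*f*l (F(l, f) = -4*f*l + l = l - 4*f*l)
(-13 + F(r(6), M(-1, -1)))² = (-13 + ((½)/6)*(1 - 36*(-1)*(-1 - 1*(-1)²)))² = (-13 + ((½)*(⅙))*(1 - 36*(-1)*(-1 - 1*1)))² = (-13 + (1 - 36*(-1)*(-1 - 1))/12)² = (-13 + (1 - 36*(-1)*(-2))/12)² = (-13 + (1 - 4*18)/12)² = (-13 + (1 - 72)/12)² = (-13 + (1/12)*(-71))² = (-13 - 71/12)² = (-227/12)² = 51529/144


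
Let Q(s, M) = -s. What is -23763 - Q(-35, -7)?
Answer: -23798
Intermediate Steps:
-23763 - Q(-35, -7) = -23763 - (-1)*(-35) = -23763 - 1*35 = -23763 - 35 = -23798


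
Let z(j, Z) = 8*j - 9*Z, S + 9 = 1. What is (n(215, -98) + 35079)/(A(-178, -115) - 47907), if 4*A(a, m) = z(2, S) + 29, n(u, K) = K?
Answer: -139924/191511 ≈ -0.73063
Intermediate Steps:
S = -8 (S = -9 + 1 = -8)
z(j, Z) = -9*Z + 8*j
A(a, m) = 117/4 (A(a, m) = ((-9*(-8) + 8*2) + 29)/4 = ((72 + 16) + 29)/4 = (88 + 29)/4 = (¼)*117 = 117/4)
(n(215, -98) + 35079)/(A(-178, -115) - 47907) = (-98 + 35079)/(117/4 - 47907) = 34981/(-191511/4) = 34981*(-4/191511) = -139924/191511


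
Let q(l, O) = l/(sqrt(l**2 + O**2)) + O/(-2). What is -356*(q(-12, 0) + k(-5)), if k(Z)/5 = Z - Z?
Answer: 356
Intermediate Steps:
k(Z) = 0 (k(Z) = 5*(Z - Z) = 5*0 = 0)
q(l, O) = -O/2 + l/sqrt(O**2 + l**2) (q(l, O) = l/(sqrt(O**2 + l**2)) + O*(-1/2) = l/sqrt(O**2 + l**2) - O/2 = -O/2 + l/sqrt(O**2 + l**2))
-356*(q(-12, 0) + k(-5)) = -356*((-1/2*0 - 12/sqrt(0**2 + (-12)**2)) + 0) = -356*((0 - 12/sqrt(0 + 144)) + 0) = -356*((0 - 12/sqrt(144)) + 0) = -356*((0 - 12*1/12) + 0) = -356*((0 - 1) + 0) = -356*(-1 + 0) = -356*(-1) = 356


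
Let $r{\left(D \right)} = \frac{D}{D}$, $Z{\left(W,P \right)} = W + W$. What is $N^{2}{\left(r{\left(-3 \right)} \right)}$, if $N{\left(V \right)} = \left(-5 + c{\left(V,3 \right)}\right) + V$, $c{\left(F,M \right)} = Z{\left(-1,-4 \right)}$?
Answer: $36$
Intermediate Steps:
$Z{\left(W,P \right)} = 2 W$
$r{\left(D \right)} = 1$
$c{\left(F,M \right)} = -2$ ($c{\left(F,M \right)} = 2 \left(-1\right) = -2$)
$N{\left(V \right)} = -7 + V$ ($N{\left(V \right)} = \left(-5 - 2\right) + V = -7 + V$)
$N^{2}{\left(r{\left(-3 \right)} \right)} = \left(-7 + 1\right)^{2} = \left(-6\right)^{2} = 36$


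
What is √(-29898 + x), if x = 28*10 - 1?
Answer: 3*I*√3291 ≈ 172.1*I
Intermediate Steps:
x = 279 (x = 280 - 1 = 279)
√(-29898 + x) = √(-29898 + 279) = √(-29619) = 3*I*√3291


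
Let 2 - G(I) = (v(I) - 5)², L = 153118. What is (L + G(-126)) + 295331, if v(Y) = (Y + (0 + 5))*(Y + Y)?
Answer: -929008718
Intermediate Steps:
v(Y) = 2*Y*(5 + Y) (v(Y) = (Y + 5)*(2*Y) = (5 + Y)*(2*Y) = 2*Y*(5 + Y))
G(I) = 2 - (-5 + 2*I*(5 + I))² (G(I) = 2 - (2*I*(5 + I) - 5)² = 2 - (-5 + 2*I*(5 + I))²)
(L + G(-126)) + 295331 = (153118 + (2 - (-5 + 2*(-126)*(5 - 126))²)) + 295331 = (153118 + (2 - (-5 + 2*(-126)*(-121))²)) + 295331 = (153118 + (2 - (-5 + 30492)²)) + 295331 = (153118 + (2 - 1*30487²)) + 295331 = (153118 + (2 - 1*929457169)) + 295331 = (153118 + (2 - 929457169)) + 295331 = (153118 - 929457167) + 295331 = -929304049 + 295331 = -929008718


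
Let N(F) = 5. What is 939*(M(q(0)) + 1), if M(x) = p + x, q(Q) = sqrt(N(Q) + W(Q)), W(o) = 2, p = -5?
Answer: -3756 + 939*sqrt(7) ≈ -1271.6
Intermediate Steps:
q(Q) = sqrt(7) (q(Q) = sqrt(5 + 2) = sqrt(7))
M(x) = -5 + x
939*(M(q(0)) + 1) = 939*((-5 + sqrt(7)) + 1) = 939*(-4 + sqrt(7)) = -3756 + 939*sqrt(7)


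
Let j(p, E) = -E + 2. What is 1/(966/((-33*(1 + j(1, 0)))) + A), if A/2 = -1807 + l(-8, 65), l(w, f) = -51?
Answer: -33/122950 ≈ -0.00026840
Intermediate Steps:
j(p, E) = 2 - E
A = -3716 (A = 2*(-1807 - 51) = 2*(-1858) = -3716)
1/(966/((-33*(1 + j(1, 0)))) + A) = 1/(966/((-33*(1 + (2 - 1*0)))) - 3716) = 1/(966/((-33*(1 + (2 + 0)))) - 3716) = 1/(966/((-33*(1 + 2))) - 3716) = 1/(966/((-33*3)) - 3716) = 1/(966/((-1*99)) - 3716) = 1/(966/(-99) - 3716) = 1/(966*(-1/99) - 3716) = 1/(-322/33 - 3716) = 1/(-122950/33) = -33/122950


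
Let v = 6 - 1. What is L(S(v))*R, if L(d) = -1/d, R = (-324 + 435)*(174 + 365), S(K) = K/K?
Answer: -59829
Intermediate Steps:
v = 5
S(K) = 1
R = 59829 (R = 111*539 = 59829)
L(S(v))*R = -1/1*59829 = -1*1*59829 = -1*59829 = -59829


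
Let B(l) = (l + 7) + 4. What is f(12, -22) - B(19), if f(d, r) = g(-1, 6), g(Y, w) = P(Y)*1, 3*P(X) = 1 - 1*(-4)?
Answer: -85/3 ≈ -28.333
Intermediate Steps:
P(X) = 5/3 (P(X) = (1 - 1*(-4))/3 = (1 + 4)/3 = (1/3)*5 = 5/3)
g(Y, w) = 5/3 (g(Y, w) = (5/3)*1 = 5/3)
f(d, r) = 5/3
B(l) = 11 + l (B(l) = (7 + l) + 4 = 11 + l)
f(12, -22) - B(19) = 5/3 - (11 + 19) = 5/3 - 1*30 = 5/3 - 30 = -85/3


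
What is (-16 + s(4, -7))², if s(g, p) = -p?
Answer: 81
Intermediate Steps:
(-16 + s(4, -7))² = (-16 - 1*(-7))² = (-16 + 7)² = (-9)² = 81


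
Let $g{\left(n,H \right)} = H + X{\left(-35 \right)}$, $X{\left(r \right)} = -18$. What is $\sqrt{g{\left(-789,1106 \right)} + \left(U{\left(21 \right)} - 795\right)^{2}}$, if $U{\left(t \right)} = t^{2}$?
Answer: $2 \sqrt{31601} \approx 355.53$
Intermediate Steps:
$g{\left(n,H \right)} = -18 + H$ ($g{\left(n,H \right)} = H - 18 = -18 + H$)
$\sqrt{g{\left(-789,1106 \right)} + \left(U{\left(21 \right)} - 795\right)^{2}} = \sqrt{\left(-18 + 1106\right) + \left(21^{2} - 795\right)^{2}} = \sqrt{1088 + \left(441 - 795\right)^{2}} = \sqrt{1088 + \left(-354\right)^{2}} = \sqrt{1088 + 125316} = \sqrt{126404} = 2 \sqrt{31601}$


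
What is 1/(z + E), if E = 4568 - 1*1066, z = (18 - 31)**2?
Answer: 1/3671 ≈ 0.00027241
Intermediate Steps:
z = 169 (z = (-13)**2 = 169)
E = 3502 (E = 4568 - 1066 = 3502)
1/(z + E) = 1/(169 + 3502) = 1/3671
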